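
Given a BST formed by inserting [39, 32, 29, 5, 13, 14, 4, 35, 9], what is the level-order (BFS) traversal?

Tree insertion order: [39, 32, 29, 5, 13, 14, 4, 35, 9]
Tree (level-order array): [39, 32, None, 29, 35, 5, None, None, None, 4, 13, None, None, 9, 14]
BFS from the root, enqueuing left then right child of each popped node:
  queue [39] -> pop 39, enqueue [32], visited so far: [39]
  queue [32] -> pop 32, enqueue [29, 35], visited so far: [39, 32]
  queue [29, 35] -> pop 29, enqueue [5], visited so far: [39, 32, 29]
  queue [35, 5] -> pop 35, enqueue [none], visited so far: [39, 32, 29, 35]
  queue [5] -> pop 5, enqueue [4, 13], visited so far: [39, 32, 29, 35, 5]
  queue [4, 13] -> pop 4, enqueue [none], visited so far: [39, 32, 29, 35, 5, 4]
  queue [13] -> pop 13, enqueue [9, 14], visited so far: [39, 32, 29, 35, 5, 4, 13]
  queue [9, 14] -> pop 9, enqueue [none], visited so far: [39, 32, 29, 35, 5, 4, 13, 9]
  queue [14] -> pop 14, enqueue [none], visited so far: [39, 32, 29, 35, 5, 4, 13, 9, 14]
Result: [39, 32, 29, 35, 5, 4, 13, 9, 14]


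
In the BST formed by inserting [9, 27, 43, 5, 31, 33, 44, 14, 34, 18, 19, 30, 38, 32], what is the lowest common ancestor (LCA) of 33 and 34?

Tree insertion order: [9, 27, 43, 5, 31, 33, 44, 14, 34, 18, 19, 30, 38, 32]
Tree (level-order array): [9, 5, 27, None, None, 14, 43, None, 18, 31, 44, None, 19, 30, 33, None, None, None, None, None, None, 32, 34, None, None, None, 38]
In a BST, the LCA of p=33, q=34 is the first node v on the
root-to-leaf path with p <= v <= q (go left if both < v, right if both > v).
Walk from root:
  at 9: both 33 and 34 > 9, go right
  at 27: both 33 and 34 > 27, go right
  at 43: both 33 and 34 < 43, go left
  at 31: both 33 and 34 > 31, go right
  at 33: 33 <= 33 <= 34, this is the LCA
LCA = 33


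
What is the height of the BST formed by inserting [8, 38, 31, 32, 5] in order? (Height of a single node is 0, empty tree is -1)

Insertion order: [8, 38, 31, 32, 5]
Tree (level-order array): [8, 5, 38, None, None, 31, None, None, 32]
Compute height bottom-up (empty subtree = -1):
  height(5) = 1 + max(-1, -1) = 0
  height(32) = 1 + max(-1, -1) = 0
  height(31) = 1 + max(-1, 0) = 1
  height(38) = 1 + max(1, -1) = 2
  height(8) = 1 + max(0, 2) = 3
Height = 3


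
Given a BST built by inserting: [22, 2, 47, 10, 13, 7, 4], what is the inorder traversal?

Tree insertion order: [22, 2, 47, 10, 13, 7, 4]
Tree (level-order array): [22, 2, 47, None, 10, None, None, 7, 13, 4]
Inorder traversal: [2, 4, 7, 10, 13, 22, 47]


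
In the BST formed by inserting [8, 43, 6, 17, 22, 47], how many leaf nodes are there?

Tree built from: [8, 43, 6, 17, 22, 47]
Tree (level-order array): [8, 6, 43, None, None, 17, 47, None, 22]
Rule: A leaf has 0 children.
Per-node child counts:
  node 8: 2 child(ren)
  node 6: 0 child(ren)
  node 43: 2 child(ren)
  node 17: 1 child(ren)
  node 22: 0 child(ren)
  node 47: 0 child(ren)
Matching nodes: [6, 22, 47]
Count of leaf nodes: 3


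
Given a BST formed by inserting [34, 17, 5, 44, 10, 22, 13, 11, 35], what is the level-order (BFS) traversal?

Tree insertion order: [34, 17, 5, 44, 10, 22, 13, 11, 35]
Tree (level-order array): [34, 17, 44, 5, 22, 35, None, None, 10, None, None, None, None, None, 13, 11]
BFS from the root, enqueuing left then right child of each popped node:
  queue [34] -> pop 34, enqueue [17, 44], visited so far: [34]
  queue [17, 44] -> pop 17, enqueue [5, 22], visited so far: [34, 17]
  queue [44, 5, 22] -> pop 44, enqueue [35], visited so far: [34, 17, 44]
  queue [5, 22, 35] -> pop 5, enqueue [10], visited so far: [34, 17, 44, 5]
  queue [22, 35, 10] -> pop 22, enqueue [none], visited so far: [34, 17, 44, 5, 22]
  queue [35, 10] -> pop 35, enqueue [none], visited so far: [34, 17, 44, 5, 22, 35]
  queue [10] -> pop 10, enqueue [13], visited so far: [34, 17, 44, 5, 22, 35, 10]
  queue [13] -> pop 13, enqueue [11], visited so far: [34, 17, 44, 5, 22, 35, 10, 13]
  queue [11] -> pop 11, enqueue [none], visited so far: [34, 17, 44, 5, 22, 35, 10, 13, 11]
Result: [34, 17, 44, 5, 22, 35, 10, 13, 11]


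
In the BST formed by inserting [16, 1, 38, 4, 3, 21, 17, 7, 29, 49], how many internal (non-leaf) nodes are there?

Tree built from: [16, 1, 38, 4, 3, 21, 17, 7, 29, 49]
Tree (level-order array): [16, 1, 38, None, 4, 21, 49, 3, 7, 17, 29]
Rule: An internal node has at least one child.
Per-node child counts:
  node 16: 2 child(ren)
  node 1: 1 child(ren)
  node 4: 2 child(ren)
  node 3: 0 child(ren)
  node 7: 0 child(ren)
  node 38: 2 child(ren)
  node 21: 2 child(ren)
  node 17: 0 child(ren)
  node 29: 0 child(ren)
  node 49: 0 child(ren)
Matching nodes: [16, 1, 4, 38, 21]
Count of internal (non-leaf) nodes: 5


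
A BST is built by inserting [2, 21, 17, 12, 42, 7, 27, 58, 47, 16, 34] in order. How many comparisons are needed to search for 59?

Search path for 59: 2 -> 21 -> 42 -> 58
Found: False
Comparisons: 4


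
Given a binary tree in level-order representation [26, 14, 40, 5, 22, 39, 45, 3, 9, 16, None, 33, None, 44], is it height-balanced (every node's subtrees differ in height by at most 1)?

Tree (level-order array): [26, 14, 40, 5, 22, 39, 45, 3, 9, 16, None, 33, None, 44]
Definition: a tree is height-balanced if, at every node, |h(left) - h(right)| <= 1 (empty subtree has height -1).
Bottom-up per-node check:
  node 3: h_left=-1, h_right=-1, diff=0 [OK], height=0
  node 9: h_left=-1, h_right=-1, diff=0 [OK], height=0
  node 5: h_left=0, h_right=0, diff=0 [OK], height=1
  node 16: h_left=-1, h_right=-1, diff=0 [OK], height=0
  node 22: h_left=0, h_right=-1, diff=1 [OK], height=1
  node 14: h_left=1, h_right=1, diff=0 [OK], height=2
  node 33: h_left=-1, h_right=-1, diff=0 [OK], height=0
  node 39: h_left=0, h_right=-1, diff=1 [OK], height=1
  node 44: h_left=-1, h_right=-1, diff=0 [OK], height=0
  node 45: h_left=0, h_right=-1, diff=1 [OK], height=1
  node 40: h_left=1, h_right=1, diff=0 [OK], height=2
  node 26: h_left=2, h_right=2, diff=0 [OK], height=3
All nodes satisfy the balance condition.
Result: Balanced


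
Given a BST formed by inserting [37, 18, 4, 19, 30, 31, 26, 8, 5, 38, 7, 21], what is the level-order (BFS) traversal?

Tree insertion order: [37, 18, 4, 19, 30, 31, 26, 8, 5, 38, 7, 21]
Tree (level-order array): [37, 18, 38, 4, 19, None, None, None, 8, None, 30, 5, None, 26, 31, None, 7, 21]
BFS from the root, enqueuing left then right child of each popped node:
  queue [37] -> pop 37, enqueue [18, 38], visited so far: [37]
  queue [18, 38] -> pop 18, enqueue [4, 19], visited so far: [37, 18]
  queue [38, 4, 19] -> pop 38, enqueue [none], visited so far: [37, 18, 38]
  queue [4, 19] -> pop 4, enqueue [8], visited so far: [37, 18, 38, 4]
  queue [19, 8] -> pop 19, enqueue [30], visited so far: [37, 18, 38, 4, 19]
  queue [8, 30] -> pop 8, enqueue [5], visited so far: [37, 18, 38, 4, 19, 8]
  queue [30, 5] -> pop 30, enqueue [26, 31], visited so far: [37, 18, 38, 4, 19, 8, 30]
  queue [5, 26, 31] -> pop 5, enqueue [7], visited so far: [37, 18, 38, 4, 19, 8, 30, 5]
  queue [26, 31, 7] -> pop 26, enqueue [21], visited so far: [37, 18, 38, 4, 19, 8, 30, 5, 26]
  queue [31, 7, 21] -> pop 31, enqueue [none], visited so far: [37, 18, 38, 4, 19, 8, 30, 5, 26, 31]
  queue [7, 21] -> pop 7, enqueue [none], visited so far: [37, 18, 38, 4, 19, 8, 30, 5, 26, 31, 7]
  queue [21] -> pop 21, enqueue [none], visited so far: [37, 18, 38, 4, 19, 8, 30, 5, 26, 31, 7, 21]
Result: [37, 18, 38, 4, 19, 8, 30, 5, 26, 31, 7, 21]


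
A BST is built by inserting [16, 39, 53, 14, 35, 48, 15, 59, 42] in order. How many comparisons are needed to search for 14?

Search path for 14: 16 -> 14
Found: True
Comparisons: 2


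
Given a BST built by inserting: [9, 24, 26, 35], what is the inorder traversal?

Tree insertion order: [9, 24, 26, 35]
Tree (level-order array): [9, None, 24, None, 26, None, 35]
Inorder traversal: [9, 24, 26, 35]


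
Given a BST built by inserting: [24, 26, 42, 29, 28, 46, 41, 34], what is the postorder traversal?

Tree insertion order: [24, 26, 42, 29, 28, 46, 41, 34]
Tree (level-order array): [24, None, 26, None, 42, 29, 46, 28, 41, None, None, None, None, 34]
Postorder traversal: [28, 34, 41, 29, 46, 42, 26, 24]


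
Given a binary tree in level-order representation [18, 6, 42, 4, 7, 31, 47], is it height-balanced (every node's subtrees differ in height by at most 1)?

Tree (level-order array): [18, 6, 42, 4, 7, 31, 47]
Definition: a tree is height-balanced if, at every node, |h(left) - h(right)| <= 1 (empty subtree has height -1).
Bottom-up per-node check:
  node 4: h_left=-1, h_right=-1, diff=0 [OK], height=0
  node 7: h_left=-1, h_right=-1, diff=0 [OK], height=0
  node 6: h_left=0, h_right=0, diff=0 [OK], height=1
  node 31: h_left=-1, h_right=-1, diff=0 [OK], height=0
  node 47: h_left=-1, h_right=-1, diff=0 [OK], height=0
  node 42: h_left=0, h_right=0, diff=0 [OK], height=1
  node 18: h_left=1, h_right=1, diff=0 [OK], height=2
All nodes satisfy the balance condition.
Result: Balanced


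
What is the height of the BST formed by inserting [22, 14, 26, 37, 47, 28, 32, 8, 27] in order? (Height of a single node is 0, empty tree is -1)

Insertion order: [22, 14, 26, 37, 47, 28, 32, 8, 27]
Tree (level-order array): [22, 14, 26, 8, None, None, 37, None, None, 28, 47, 27, 32]
Compute height bottom-up (empty subtree = -1):
  height(8) = 1 + max(-1, -1) = 0
  height(14) = 1 + max(0, -1) = 1
  height(27) = 1 + max(-1, -1) = 0
  height(32) = 1 + max(-1, -1) = 0
  height(28) = 1 + max(0, 0) = 1
  height(47) = 1 + max(-1, -1) = 0
  height(37) = 1 + max(1, 0) = 2
  height(26) = 1 + max(-1, 2) = 3
  height(22) = 1 + max(1, 3) = 4
Height = 4


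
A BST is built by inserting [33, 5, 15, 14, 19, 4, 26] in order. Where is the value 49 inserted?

Starting tree (level order): [33, 5, None, 4, 15, None, None, 14, 19, None, None, None, 26]
Insertion path: 33
Result: insert 49 as right child of 33
Final tree (level order): [33, 5, 49, 4, 15, None, None, None, None, 14, 19, None, None, None, 26]


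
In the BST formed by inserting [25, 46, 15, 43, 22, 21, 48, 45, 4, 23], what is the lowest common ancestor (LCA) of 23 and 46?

Tree insertion order: [25, 46, 15, 43, 22, 21, 48, 45, 4, 23]
Tree (level-order array): [25, 15, 46, 4, 22, 43, 48, None, None, 21, 23, None, 45]
In a BST, the LCA of p=23, q=46 is the first node v on the
root-to-leaf path with p <= v <= q (go left if both < v, right if both > v).
Walk from root:
  at 25: 23 <= 25 <= 46, this is the LCA
LCA = 25


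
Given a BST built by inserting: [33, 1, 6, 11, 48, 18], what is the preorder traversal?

Tree insertion order: [33, 1, 6, 11, 48, 18]
Tree (level-order array): [33, 1, 48, None, 6, None, None, None, 11, None, 18]
Preorder traversal: [33, 1, 6, 11, 18, 48]


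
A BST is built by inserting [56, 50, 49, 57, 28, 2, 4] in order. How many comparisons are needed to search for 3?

Search path for 3: 56 -> 50 -> 49 -> 28 -> 2 -> 4
Found: False
Comparisons: 6


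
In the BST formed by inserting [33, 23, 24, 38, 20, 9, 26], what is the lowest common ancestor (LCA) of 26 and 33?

Tree insertion order: [33, 23, 24, 38, 20, 9, 26]
Tree (level-order array): [33, 23, 38, 20, 24, None, None, 9, None, None, 26]
In a BST, the LCA of p=26, q=33 is the first node v on the
root-to-leaf path with p <= v <= q (go left if both < v, right if both > v).
Walk from root:
  at 33: 26 <= 33 <= 33, this is the LCA
LCA = 33


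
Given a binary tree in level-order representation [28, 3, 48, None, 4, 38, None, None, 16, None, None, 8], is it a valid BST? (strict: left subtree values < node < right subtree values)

Level-order array: [28, 3, 48, None, 4, 38, None, None, 16, None, None, 8]
Validate using subtree bounds (lo, hi): at each node, require lo < value < hi,
then recurse left with hi=value and right with lo=value.
Preorder trace (stopping at first violation):
  at node 28 with bounds (-inf, +inf): OK
  at node 3 with bounds (-inf, 28): OK
  at node 4 with bounds (3, 28): OK
  at node 16 with bounds (4, 28): OK
  at node 8 with bounds (4, 16): OK
  at node 48 with bounds (28, +inf): OK
  at node 38 with bounds (28, 48): OK
No violation found at any node.
Result: Valid BST


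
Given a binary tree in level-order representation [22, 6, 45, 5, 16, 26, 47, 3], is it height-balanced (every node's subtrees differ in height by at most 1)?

Tree (level-order array): [22, 6, 45, 5, 16, 26, 47, 3]
Definition: a tree is height-balanced if, at every node, |h(left) - h(right)| <= 1 (empty subtree has height -1).
Bottom-up per-node check:
  node 3: h_left=-1, h_right=-1, diff=0 [OK], height=0
  node 5: h_left=0, h_right=-1, diff=1 [OK], height=1
  node 16: h_left=-1, h_right=-1, diff=0 [OK], height=0
  node 6: h_left=1, h_right=0, diff=1 [OK], height=2
  node 26: h_left=-1, h_right=-1, diff=0 [OK], height=0
  node 47: h_left=-1, h_right=-1, diff=0 [OK], height=0
  node 45: h_left=0, h_right=0, diff=0 [OK], height=1
  node 22: h_left=2, h_right=1, diff=1 [OK], height=3
All nodes satisfy the balance condition.
Result: Balanced


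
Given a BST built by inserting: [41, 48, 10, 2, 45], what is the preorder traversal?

Tree insertion order: [41, 48, 10, 2, 45]
Tree (level-order array): [41, 10, 48, 2, None, 45]
Preorder traversal: [41, 10, 2, 48, 45]


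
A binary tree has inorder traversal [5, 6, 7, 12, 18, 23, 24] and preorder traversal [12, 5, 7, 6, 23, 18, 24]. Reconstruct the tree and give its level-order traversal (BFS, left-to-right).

Inorder:  [5, 6, 7, 12, 18, 23, 24]
Preorder: [12, 5, 7, 6, 23, 18, 24]
Algorithm: preorder visits root first, so consume preorder in order;
for each root, split the current inorder slice at that value into
left-subtree inorder and right-subtree inorder, then recurse.
Recursive splits:
  root=12; inorder splits into left=[5, 6, 7], right=[18, 23, 24]
  root=5; inorder splits into left=[], right=[6, 7]
  root=7; inorder splits into left=[6], right=[]
  root=6; inorder splits into left=[], right=[]
  root=23; inorder splits into left=[18], right=[24]
  root=18; inorder splits into left=[], right=[]
  root=24; inorder splits into left=[], right=[]
Reconstructed level-order: [12, 5, 23, 7, 18, 24, 6]


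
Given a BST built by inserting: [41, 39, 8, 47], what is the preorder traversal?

Tree insertion order: [41, 39, 8, 47]
Tree (level-order array): [41, 39, 47, 8]
Preorder traversal: [41, 39, 8, 47]


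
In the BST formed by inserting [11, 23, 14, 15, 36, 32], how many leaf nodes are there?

Tree built from: [11, 23, 14, 15, 36, 32]
Tree (level-order array): [11, None, 23, 14, 36, None, 15, 32]
Rule: A leaf has 0 children.
Per-node child counts:
  node 11: 1 child(ren)
  node 23: 2 child(ren)
  node 14: 1 child(ren)
  node 15: 0 child(ren)
  node 36: 1 child(ren)
  node 32: 0 child(ren)
Matching nodes: [15, 32]
Count of leaf nodes: 2


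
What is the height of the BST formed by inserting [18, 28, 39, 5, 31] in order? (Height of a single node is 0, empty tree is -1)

Insertion order: [18, 28, 39, 5, 31]
Tree (level-order array): [18, 5, 28, None, None, None, 39, 31]
Compute height bottom-up (empty subtree = -1):
  height(5) = 1 + max(-1, -1) = 0
  height(31) = 1 + max(-1, -1) = 0
  height(39) = 1 + max(0, -1) = 1
  height(28) = 1 + max(-1, 1) = 2
  height(18) = 1 + max(0, 2) = 3
Height = 3


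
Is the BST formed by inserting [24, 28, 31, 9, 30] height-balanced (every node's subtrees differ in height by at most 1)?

Tree (level-order array): [24, 9, 28, None, None, None, 31, 30]
Definition: a tree is height-balanced if, at every node, |h(left) - h(right)| <= 1 (empty subtree has height -1).
Bottom-up per-node check:
  node 9: h_left=-1, h_right=-1, diff=0 [OK], height=0
  node 30: h_left=-1, h_right=-1, diff=0 [OK], height=0
  node 31: h_left=0, h_right=-1, diff=1 [OK], height=1
  node 28: h_left=-1, h_right=1, diff=2 [FAIL (|-1-1|=2 > 1)], height=2
  node 24: h_left=0, h_right=2, diff=2 [FAIL (|0-2|=2 > 1)], height=3
Node 28 violates the condition: |-1 - 1| = 2 > 1.
Result: Not balanced


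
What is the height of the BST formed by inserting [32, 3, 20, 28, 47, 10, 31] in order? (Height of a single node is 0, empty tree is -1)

Insertion order: [32, 3, 20, 28, 47, 10, 31]
Tree (level-order array): [32, 3, 47, None, 20, None, None, 10, 28, None, None, None, 31]
Compute height bottom-up (empty subtree = -1):
  height(10) = 1 + max(-1, -1) = 0
  height(31) = 1 + max(-1, -1) = 0
  height(28) = 1 + max(-1, 0) = 1
  height(20) = 1 + max(0, 1) = 2
  height(3) = 1 + max(-1, 2) = 3
  height(47) = 1 + max(-1, -1) = 0
  height(32) = 1 + max(3, 0) = 4
Height = 4


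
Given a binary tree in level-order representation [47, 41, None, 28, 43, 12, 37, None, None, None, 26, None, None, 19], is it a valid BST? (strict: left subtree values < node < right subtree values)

Level-order array: [47, 41, None, 28, 43, 12, 37, None, None, None, 26, None, None, 19]
Validate using subtree bounds (lo, hi): at each node, require lo < value < hi,
then recurse left with hi=value and right with lo=value.
Preorder trace (stopping at first violation):
  at node 47 with bounds (-inf, +inf): OK
  at node 41 with bounds (-inf, 47): OK
  at node 28 with bounds (-inf, 41): OK
  at node 12 with bounds (-inf, 28): OK
  at node 26 with bounds (12, 28): OK
  at node 19 with bounds (12, 26): OK
  at node 37 with bounds (28, 41): OK
  at node 43 with bounds (41, 47): OK
No violation found at any node.
Result: Valid BST


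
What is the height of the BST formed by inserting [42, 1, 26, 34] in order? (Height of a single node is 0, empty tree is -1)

Insertion order: [42, 1, 26, 34]
Tree (level-order array): [42, 1, None, None, 26, None, 34]
Compute height bottom-up (empty subtree = -1):
  height(34) = 1 + max(-1, -1) = 0
  height(26) = 1 + max(-1, 0) = 1
  height(1) = 1 + max(-1, 1) = 2
  height(42) = 1 + max(2, -1) = 3
Height = 3


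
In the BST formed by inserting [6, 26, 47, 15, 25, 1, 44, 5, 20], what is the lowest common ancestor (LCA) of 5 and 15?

Tree insertion order: [6, 26, 47, 15, 25, 1, 44, 5, 20]
Tree (level-order array): [6, 1, 26, None, 5, 15, 47, None, None, None, 25, 44, None, 20]
In a BST, the LCA of p=5, q=15 is the first node v on the
root-to-leaf path with p <= v <= q (go left if both < v, right if both > v).
Walk from root:
  at 6: 5 <= 6 <= 15, this is the LCA
LCA = 6


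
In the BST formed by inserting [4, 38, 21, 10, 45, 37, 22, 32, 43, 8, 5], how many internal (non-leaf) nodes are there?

Tree built from: [4, 38, 21, 10, 45, 37, 22, 32, 43, 8, 5]
Tree (level-order array): [4, None, 38, 21, 45, 10, 37, 43, None, 8, None, 22, None, None, None, 5, None, None, 32]
Rule: An internal node has at least one child.
Per-node child counts:
  node 4: 1 child(ren)
  node 38: 2 child(ren)
  node 21: 2 child(ren)
  node 10: 1 child(ren)
  node 8: 1 child(ren)
  node 5: 0 child(ren)
  node 37: 1 child(ren)
  node 22: 1 child(ren)
  node 32: 0 child(ren)
  node 45: 1 child(ren)
  node 43: 0 child(ren)
Matching nodes: [4, 38, 21, 10, 8, 37, 22, 45]
Count of internal (non-leaf) nodes: 8


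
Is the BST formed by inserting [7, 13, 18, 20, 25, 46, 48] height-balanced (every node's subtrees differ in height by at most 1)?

Tree (level-order array): [7, None, 13, None, 18, None, 20, None, 25, None, 46, None, 48]
Definition: a tree is height-balanced if, at every node, |h(left) - h(right)| <= 1 (empty subtree has height -1).
Bottom-up per-node check:
  node 48: h_left=-1, h_right=-1, diff=0 [OK], height=0
  node 46: h_left=-1, h_right=0, diff=1 [OK], height=1
  node 25: h_left=-1, h_right=1, diff=2 [FAIL (|-1-1|=2 > 1)], height=2
  node 20: h_left=-1, h_right=2, diff=3 [FAIL (|-1-2|=3 > 1)], height=3
  node 18: h_left=-1, h_right=3, diff=4 [FAIL (|-1-3|=4 > 1)], height=4
  node 13: h_left=-1, h_right=4, diff=5 [FAIL (|-1-4|=5 > 1)], height=5
  node 7: h_left=-1, h_right=5, diff=6 [FAIL (|-1-5|=6 > 1)], height=6
Node 25 violates the condition: |-1 - 1| = 2 > 1.
Result: Not balanced


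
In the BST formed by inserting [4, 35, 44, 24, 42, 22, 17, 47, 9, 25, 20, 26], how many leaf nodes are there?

Tree built from: [4, 35, 44, 24, 42, 22, 17, 47, 9, 25, 20, 26]
Tree (level-order array): [4, None, 35, 24, 44, 22, 25, 42, 47, 17, None, None, 26, None, None, None, None, 9, 20]
Rule: A leaf has 0 children.
Per-node child counts:
  node 4: 1 child(ren)
  node 35: 2 child(ren)
  node 24: 2 child(ren)
  node 22: 1 child(ren)
  node 17: 2 child(ren)
  node 9: 0 child(ren)
  node 20: 0 child(ren)
  node 25: 1 child(ren)
  node 26: 0 child(ren)
  node 44: 2 child(ren)
  node 42: 0 child(ren)
  node 47: 0 child(ren)
Matching nodes: [9, 20, 26, 42, 47]
Count of leaf nodes: 5


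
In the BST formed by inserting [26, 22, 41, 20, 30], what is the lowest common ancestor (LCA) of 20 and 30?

Tree insertion order: [26, 22, 41, 20, 30]
Tree (level-order array): [26, 22, 41, 20, None, 30]
In a BST, the LCA of p=20, q=30 is the first node v on the
root-to-leaf path with p <= v <= q (go left if both < v, right if both > v).
Walk from root:
  at 26: 20 <= 26 <= 30, this is the LCA
LCA = 26


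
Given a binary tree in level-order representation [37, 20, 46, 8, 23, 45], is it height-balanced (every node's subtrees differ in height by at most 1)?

Tree (level-order array): [37, 20, 46, 8, 23, 45]
Definition: a tree is height-balanced if, at every node, |h(left) - h(right)| <= 1 (empty subtree has height -1).
Bottom-up per-node check:
  node 8: h_left=-1, h_right=-1, diff=0 [OK], height=0
  node 23: h_left=-1, h_right=-1, diff=0 [OK], height=0
  node 20: h_left=0, h_right=0, diff=0 [OK], height=1
  node 45: h_left=-1, h_right=-1, diff=0 [OK], height=0
  node 46: h_left=0, h_right=-1, diff=1 [OK], height=1
  node 37: h_left=1, h_right=1, diff=0 [OK], height=2
All nodes satisfy the balance condition.
Result: Balanced


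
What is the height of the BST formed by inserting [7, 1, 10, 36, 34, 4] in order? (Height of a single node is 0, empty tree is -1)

Insertion order: [7, 1, 10, 36, 34, 4]
Tree (level-order array): [7, 1, 10, None, 4, None, 36, None, None, 34]
Compute height bottom-up (empty subtree = -1):
  height(4) = 1 + max(-1, -1) = 0
  height(1) = 1 + max(-1, 0) = 1
  height(34) = 1 + max(-1, -1) = 0
  height(36) = 1 + max(0, -1) = 1
  height(10) = 1 + max(-1, 1) = 2
  height(7) = 1 + max(1, 2) = 3
Height = 3


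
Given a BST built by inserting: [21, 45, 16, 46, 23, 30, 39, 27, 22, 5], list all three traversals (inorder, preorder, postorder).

Tree insertion order: [21, 45, 16, 46, 23, 30, 39, 27, 22, 5]
Tree (level-order array): [21, 16, 45, 5, None, 23, 46, None, None, 22, 30, None, None, None, None, 27, 39]
Inorder (L, root, R): [5, 16, 21, 22, 23, 27, 30, 39, 45, 46]
Preorder (root, L, R): [21, 16, 5, 45, 23, 22, 30, 27, 39, 46]
Postorder (L, R, root): [5, 16, 22, 27, 39, 30, 23, 46, 45, 21]


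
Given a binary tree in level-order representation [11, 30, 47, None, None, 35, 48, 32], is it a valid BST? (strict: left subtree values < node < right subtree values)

Level-order array: [11, 30, 47, None, None, 35, 48, 32]
Validate using subtree bounds (lo, hi): at each node, require lo < value < hi,
then recurse left with hi=value and right with lo=value.
Preorder trace (stopping at first violation):
  at node 11 with bounds (-inf, +inf): OK
  at node 30 with bounds (-inf, 11): VIOLATION
Node 30 violates its bound: not (-inf < 30 < 11).
Result: Not a valid BST


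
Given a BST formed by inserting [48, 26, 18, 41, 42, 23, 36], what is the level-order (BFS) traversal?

Tree insertion order: [48, 26, 18, 41, 42, 23, 36]
Tree (level-order array): [48, 26, None, 18, 41, None, 23, 36, 42]
BFS from the root, enqueuing left then right child of each popped node:
  queue [48] -> pop 48, enqueue [26], visited so far: [48]
  queue [26] -> pop 26, enqueue [18, 41], visited so far: [48, 26]
  queue [18, 41] -> pop 18, enqueue [23], visited so far: [48, 26, 18]
  queue [41, 23] -> pop 41, enqueue [36, 42], visited so far: [48, 26, 18, 41]
  queue [23, 36, 42] -> pop 23, enqueue [none], visited so far: [48, 26, 18, 41, 23]
  queue [36, 42] -> pop 36, enqueue [none], visited so far: [48, 26, 18, 41, 23, 36]
  queue [42] -> pop 42, enqueue [none], visited so far: [48, 26, 18, 41, 23, 36, 42]
Result: [48, 26, 18, 41, 23, 36, 42]


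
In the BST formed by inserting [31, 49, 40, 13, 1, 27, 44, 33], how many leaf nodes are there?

Tree built from: [31, 49, 40, 13, 1, 27, 44, 33]
Tree (level-order array): [31, 13, 49, 1, 27, 40, None, None, None, None, None, 33, 44]
Rule: A leaf has 0 children.
Per-node child counts:
  node 31: 2 child(ren)
  node 13: 2 child(ren)
  node 1: 0 child(ren)
  node 27: 0 child(ren)
  node 49: 1 child(ren)
  node 40: 2 child(ren)
  node 33: 0 child(ren)
  node 44: 0 child(ren)
Matching nodes: [1, 27, 33, 44]
Count of leaf nodes: 4


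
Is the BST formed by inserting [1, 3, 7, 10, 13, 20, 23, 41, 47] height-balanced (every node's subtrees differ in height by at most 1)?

Tree (level-order array): [1, None, 3, None, 7, None, 10, None, 13, None, 20, None, 23, None, 41, None, 47]
Definition: a tree is height-balanced if, at every node, |h(left) - h(right)| <= 1 (empty subtree has height -1).
Bottom-up per-node check:
  node 47: h_left=-1, h_right=-1, diff=0 [OK], height=0
  node 41: h_left=-1, h_right=0, diff=1 [OK], height=1
  node 23: h_left=-1, h_right=1, diff=2 [FAIL (|-1-1|=2 > 1)], height=2
  node 20: h_left=-1, h_right=2, diff=3 [FAIL (|-1-2|=3 > 1)], height=3
  node 13: h_left=-1, h_right=3, diff=4 [FAIL (|-1-3|=4 > 1)], height=4
  node 10: h_left=-1, h_right=4, diff=5 [FAIL (|-1-4|=5 > 1)], height=5
  node 7: h_left=-1, h_right=5, diff=6 [FAIL (|-1-5|=6 > 1)], height=6
  node 3: h_left=-1, h_right=6, diff=7 [FAIL (|-1-6|=7 > 1)], height=7
  node 1: h_left=-1, h_right=7, diff=8 [FAIL (|-1-7|=8 > 1)], height=8
Node 23 violates the condition: |-1 - 1| = 2 > 1.
Result: Not balanced


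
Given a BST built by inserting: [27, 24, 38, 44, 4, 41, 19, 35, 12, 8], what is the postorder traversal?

Tree insertion order: [27, 24, 38, 44, 4, 41, 19, 35, 12, 8]
Tree (level-order array): [27, 24, 38, 4, None, 35, 44, None, 19, None, None, 41, None, 12, None, None, None, 8]
Postorder traversal: [8, 12, 19, 4, 24, 35, 41, 44, 38, 27]


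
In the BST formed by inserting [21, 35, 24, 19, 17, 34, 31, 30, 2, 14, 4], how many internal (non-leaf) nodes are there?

Tree built from: [21, 35, 24, 19, 17, 34, 31, 30, 2, 14, 4]
Tree (level-order array): [21, 19, 35, 17, None, 24, None, 2, None, None, 34, None, 14, 31, None, 4, None, 30]
Rule: An internal node has at least one child.
Per-node child counts:
  node 21: 2 child(ren)
  node 19: 1 child(ren)
  node 17: 1 child(ren)
  node 2: 1 child(ren)
  node 14: 1 child(ren)
  node 4: 0 child(ren)
  node 35: 1 child(ren)
  node 24: 1 child(ren)
  node 34: 1 child(ren)
  node 31: 1 child(ren)
  node 30: 0 child(ren)
Matching nodes: [21, 19, 17, 2, 14, 35, 24, 34, 31]
Count of internal (non-leaf) nodes: 9


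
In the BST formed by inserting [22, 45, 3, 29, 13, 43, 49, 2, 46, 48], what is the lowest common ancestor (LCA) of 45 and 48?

Tree insertion order: [22, 45, 3, 29, 13, 43, 49, 2, 46, 48]
Tree (level-order array): [22, 3, 45, 2, 13, 29, 49, None, None, None, None, None, 43, 46, None, None, None, None, 48]
In a BST, the LCA of p=45, q=48 is the first node v on the
root-to-leaf path with p <= v <= q (go left if both < v, right if both > v).
Walk from root:
  at 22: both 45 and 48 > 22, go right
  at 45: 45 <= 45 <= 48, this is the LCA
LCA = 45


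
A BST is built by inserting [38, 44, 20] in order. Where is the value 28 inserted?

Starting tree (level order): [38, 20, 44]
Insertion path: 38 -> 20
Result: insert 28 as right child of 20
Final tree (level order): [38, 20, 44, None, 28]


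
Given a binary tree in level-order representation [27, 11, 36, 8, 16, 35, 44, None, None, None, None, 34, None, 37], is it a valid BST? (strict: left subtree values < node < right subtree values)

Level-order array: [27, 11, 36, 8, 16, 35, 44, None, None, None, None, 34, None, 37]
Validate using subtree bounds (lo, hi): at each node, require lo < value < hi,
then recurse left with hi=value and right with lo=value.
Preorder trace (stopping at first violation):
  at node 27 with bounds (-inf, +inf): OK
  at node 11 with bounds (-inf, 27): OK
  at node 8 with bounds (-inf, 11): OK
  at node 16 with bounds (11, 27): OK
  at node 36 with bounds (27, +inf): OK
  at node 35 with bounds (27, 36): OK
  at node 34 with bounds (27, 35): OK
  at node 44 with bounds (36, +inf): OK
  at node 37 with bounds (36, 44): OK
No violation found at any node.
Result: Valid BST


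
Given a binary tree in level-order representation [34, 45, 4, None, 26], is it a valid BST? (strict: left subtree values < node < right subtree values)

Level-order array: [34, 45, 4, None, 26]
Validate using subtree bounds (lo, hi): at each node, require lo < value < hi,
then recurse left with hi=value and right with lo=value.
Preorder trace (stopping at first violation):
  at node 34 with bounds (-inf, +inf): OK
  at node 45 with bounds (-inf, 34): VIOLATION
Node 45 violates its bound: not (-inf < 45 < 34).
Result: Not a valid BST


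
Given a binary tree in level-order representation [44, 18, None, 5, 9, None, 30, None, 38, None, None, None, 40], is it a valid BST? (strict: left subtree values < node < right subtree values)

Level-order array: [44, 18, None, 5, 9, None, 30, None, 38, None, None, None, 40]
Validate using subtree bounds (lo, hi): at each node, require lo < value < hi,
then recurse left with hi=value and right with lo=value.
Preorder trace (stopping at first violation):
  at node 44 with bounds (-inf, +inf): OK
  at node 18 with bounds (-inf, 44): OK
  at node 5 with bounds (-inf, 18): OK
  at node 30 with bounds (5, 18): VIOLATION
Node 30 violates its bound: not (5 < 30 < 18).
Result: Not a valid BST


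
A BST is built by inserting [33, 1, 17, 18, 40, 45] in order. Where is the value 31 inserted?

Starting tree (level order): [33, 1, 40, None, 17, None, 45, None, 18]
Insertion path: 33 -> 1 -> 17 -> 18
Result: insert 31 as right child of 18
Final tree (level order): [33, 1, 40, None, 17, None, 45, None, 18, None, None, None, 31]


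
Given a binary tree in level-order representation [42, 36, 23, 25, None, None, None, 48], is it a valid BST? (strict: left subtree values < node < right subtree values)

Level-order array: [42, 36, 23, 25, None, None, None, 48]
Validate using subtree bounds (lo, hi): at each node, require lo < value < hi,
then recurse left with hi=value and right with lo=value.
Preorder trace (stopping at first violation):
  at node 42 with bounds (-inf, +inf): OK
  at node 36 with bounds (-inf, 42): OK
  at node 25 with bounds (-inf, 36): OK
  at node 48 with bounds (-inf, 25): VIOLATION
Node 48 violates its bound: not (-inf < 48 < 25).
Result: Not a valid BST


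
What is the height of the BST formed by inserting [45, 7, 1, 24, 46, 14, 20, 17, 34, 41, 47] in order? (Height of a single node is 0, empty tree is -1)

Insertion order: [45, 7, 1, 24, 46, 14, 20, 17, 34, 41, 47]
Tree (level-order array): [45, 7, 46, 1, 24, None, 47, None, None, 14, 34, None, None, None, 20, None, 41, 17]
Compute height bottom-up (empty subtree = -1):
  height(1) = 1 + max(-1, -1) = 0
  height(17) = 1 + max(-1, -1) = 0
  height(20) = 1 + max(0, -1) = 1
  height(14) = 1 + max(-1, 1) = 2
  height(41) = 1 + max(-1, -1) = 0
  height(34) = 1 + max(-1, 0) = 1
  height(24) = 1 + max(2, 1) = 3
  height(7) = 1 + max(0, 3) = 4
  height(47) = 1 + max(-1, -1) = 0
  height(46) = 1 + max(-1, 0) = 1
  height(45) = 1 + max(4, 1) = 5
Height = 5


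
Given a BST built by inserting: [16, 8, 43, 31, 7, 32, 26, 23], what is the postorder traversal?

Tree insertion order: [16, 8, 43, 31, 7, 32, 26, 23]
Tree (level-order array): [16, 8, 43, 7, None, 31, None, None, None, 26, 32, 23]
Postorder traversal: [7, 8, 23, 26, 32, 31, 43, 16]


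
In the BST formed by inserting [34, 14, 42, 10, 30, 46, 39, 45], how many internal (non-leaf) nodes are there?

Tree built from: [34, 14, 42, 10, 30, 46, 39, 45]
Tree (level-order array): [34, 14, 42, 10, 30, 39, 46, None, None, None, None, None, None, 45]
Rule: An internal node has at least one child.
Per-node child counts:
  node 34: 2 child(ren)
  node 14: 2 child(ren)
  node 10: 0 child(ren)
  node 30: 0 child(ren)
  node 42: 2 child(ren)
  node 39: 0 child(ren)
  node 46: 1 child(ren)
  node 45: 0 child(ren)
Matching nodes: [34, 14, 42, 46]
Count of internal (non-leaf) nodes: 4


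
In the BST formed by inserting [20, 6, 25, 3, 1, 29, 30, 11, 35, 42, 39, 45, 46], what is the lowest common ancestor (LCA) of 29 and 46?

Tree insertion order: [20, 6, 25, 3, 1, 29, 30, 11, 35, 42, 39, 45, 46]
Tree (level-order array): [20, 6, 25, 3, 11, None, 29, 1, None, None, None, None, 30, None, None, None, 35, None, 42, 39, 45, None, None, None, 46]
In a BST, the LCA of p=29, q=46 is the first node v on the
root-to-leaf path with p <= v <= q (go left if both < v, right if both > v).
Walk from root:
  at 20: both 29 and 46 > 20, go right
  at 25: both 29 and 46 > 25, go right
  at 29: 29 <= 29 <= 46, this is the LCA
LCA = 29


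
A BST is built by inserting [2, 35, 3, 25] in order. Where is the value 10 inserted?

Starting tree (level order): [2, None, 35, 3, None, None, 25]
Insertion path: 2 -> 35 -> 3 -> 25
Result: insert 10 as left child of 25
Final tree (level order): [2, None, 35, 3, None, None, 25, 10]


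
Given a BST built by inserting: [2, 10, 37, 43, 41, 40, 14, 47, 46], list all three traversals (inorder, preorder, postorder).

Tree insertion order: [2, 10, 37, 43, 41, 40, 14, 47, 46]
Tree (level-order array): [2, None, 10, None, 37, 14, 43, None, None, 41, 47, 40, None, 46]
Inorder (L, root, R): [2, 10, 14, 37, 40, 41, 43, 46, 47]
Preorder (root, L, R): [2, 10, 37, 14, 43, 41, 40, 47, 46]
Postorder (L, R, root): [14, 40, 41, 46, 47, 43, 37, 10, 2]


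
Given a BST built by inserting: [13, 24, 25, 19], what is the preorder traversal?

Tree insertion order: [13, 24, 25, 19]
Tree (level-order array): [13, None, 24, 19, 25]
Preorder traversal: [13, 24, 19, 25]


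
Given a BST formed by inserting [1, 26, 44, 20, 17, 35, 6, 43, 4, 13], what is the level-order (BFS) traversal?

Tree insertion order: [1, 26, 44, 20, 17, 35, 6, 43, 4, 13]
Tree (level-order array): [1, None, 26, 20, 44, 17, None, 35, None, 6, None, None, 43, 4, 13]
BFS from the root, enqueuing left then right child of each popped node:
  queue [1] -> pop 1, enqueue [26], visited so far: [1]
  queue [26] -> pop 26, enqueue [20, 44], visited so far: [1, 26]
  queue [20, 44] -> pop 20, enqueue [17], visited so far: [1, 26, 20]
  queue [44, 17] -> pop 44, enqueue [35], visited so far: [1, 26, 20, 44]
  queue [17, 35] -> pop 17, enqueue [6], visited so far: [1, 26, 20, 44, 17]
  queue [35, 6] -> pop 35, enqueue [43], visited so far: [1, 26, 20, 44, 17, 35]
  queue [6, 43] -> pop 6, enqueue [4, 13], visited so far: [1, 26, 20, 44, 17, 35, 6]
  queue [43, 4, 13] -> pop 43, enqueue [none], visited so far: [1, 26, 20, 44, 17, 35, 6, 43]
  queue [4, 13] -> pop 4, enqueue [none], visited so far: [1, 26, 20, 44, 17, 35, 6, 43, 4]
  queue [13] -> pop 13, enqueue [none], visited so far: [1, 26, 20, 44, 17, 35, 6, 43, 4, 13]
Result: [1, 26, 20, 44, 17, 35, 6, 43, 4, 13]


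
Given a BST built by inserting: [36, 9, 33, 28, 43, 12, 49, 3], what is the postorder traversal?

Tree insertion order: [36, 9, 33, 28, 43, 12, 49, 3]
Tree (level-order array): [36, 9, 43, 3, 33, None, 49, None, None, 28, None, None, None, 12]
Postorder traversal: [3, 12, 28, 33, 9, 49, 43, 36]


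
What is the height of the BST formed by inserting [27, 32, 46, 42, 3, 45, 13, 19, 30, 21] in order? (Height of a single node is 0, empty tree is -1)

Insertion order: [27, 32, 46, 42, 3, 45, 13, 19, 30, 21]
Tree (level-order array): [27, 3, 32, None, 13, 30, 46, None, 19, None, None, 42, None, None, 21, None, 45]
Compute height bottom-up (empty subtree = -1):
  height(21) = 1 + max(-1, -1) = 0
  height(19) = 1 + max(-1, 0) = 1
  height(13) = 1 + max(-1, 1) = 2
  height(3) = 1 + max(-1, 2) = 3
  height(30) = 1 + max(-1, -1) = 0
  height(45) = 1 + max(-1, -1) = 0
  height(42) = 1 + max(-1, 0) = 1
  height(46) = 1 + max(1, -1) = 2
  height(32) = 1 + max(0, 2) = 3
  height(27) = 1 + max(3, 3) = 4
Height = 4


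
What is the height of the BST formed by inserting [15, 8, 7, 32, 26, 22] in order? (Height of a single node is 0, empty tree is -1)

Insertion order: [15, 8, 7, 32, 26, 22]
Tree (level-order array): [15, 8, 32, 7, None, 26, None, None, None, 22]
Compute height bottom-up (empty subtree = -1):
  height(7) = 1 + max(-1, -1) = 0
  height(8) = 1 + max(0, -1) = 1
  height(22) = 1 + max(-1, -1) = 0
  height(26) = 1 + max(0, -1) = 1
  height(32) = 1 + max(1, -1) = 2
  height(15) = 1 + max(1, 2) = 3
Height = 3


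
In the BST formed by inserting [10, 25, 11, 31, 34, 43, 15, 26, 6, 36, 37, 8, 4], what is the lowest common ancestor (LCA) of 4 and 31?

Tree insertion order: [10, 25, 11, 31, 34, 43, 15, 26, 6, 36, 37, 8, 4]
Tree (level-order array): [10, 6, 25, 4, 8, 11, 31, None, None, None, None, None, 15, 26, 34, None, None, None, None, None, 43, 36, None, None, 37]
In a BST, the LCA of p=4, q=31 is the first node v on the
root-to-leaf path with p <= v <= q (go left if both < v, right if both > v).
Walk from root:
  at 10: 4 <= 10 <= 31, this is the LCA
LCA = 10


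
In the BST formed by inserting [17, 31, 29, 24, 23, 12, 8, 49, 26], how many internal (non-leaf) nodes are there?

Tree built from: [17, 31, 29, 24, 23, 12, 8, 49, 26]
Tree (level-order array): [17, 12, 31, 8, None, 29, 49, None, None, 24, None, None, None, 23, 26]
Rule: An internal node has at least one child.
Per-node child counts:
  node 17: 2 child(ren)
  node 12: 1 child(ren)
  node 8: 0 child(ren)
  node 31: 2 child(ren)
  node 29: 1 child(ren)
  node 24: 2 child(ren)
  node 23: 0 child(ren)
  node 26: 0 child(ren)
  node 49: 0 child(ren)
Matching nodes: [17, 12, 31, 29, 24]
Count of internal (non-leaf) nodes: 5


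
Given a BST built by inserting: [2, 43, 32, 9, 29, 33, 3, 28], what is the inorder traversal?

Tree insertion order: [2, 43, 32, 9, 29, 33, 3, 28]
Tree (level-order array): [2, None, 43, 32, None, 9, 33, 3, 29, None, None, None, None, 28]
Inorder traversal: [2, 3, 9, 28, 29, 32, 33, 43]


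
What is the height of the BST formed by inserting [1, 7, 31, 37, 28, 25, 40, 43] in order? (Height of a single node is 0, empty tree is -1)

Insertion order: [1, 7, 31, 37, 28, 25, 40, 43]
Tree (level-order array): [1, None, 7, None, 31, 28, 37, 25, None, None, 40, None, None, None, 43]
Compute height bottom-up (empty subtree = -1):
  height(25) = 1 + max(-1, -1) = 0
  height(28) = 1 + max(0, -1) = 1
  height(43) = 1 + max(-1, -1) = 0
  height(40) = 1 + max(-1, 0) = 1
  height(37) = 1 + max(-1, 1) = 2
  height(31) = 1 + max(1, 2) = 3
  height(7) = 1 + max(-1, 3) = 4
  height(1) = 1 + max(-1, 4) = 5
Height = 5


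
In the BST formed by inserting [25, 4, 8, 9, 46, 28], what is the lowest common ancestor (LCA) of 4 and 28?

Tree insertion order: [25, 4, 8, 9, 46, 28]
Tree (level-order array): [25, 4, 46, None, 8, 28, None, None, 9]
In a BST, the LCA of p=4, q=28 is the first node v on the
root-to-leaf path with p <= v <= q (go left if both < v, right if both > v).
Walk from root:
  at 25: 4 <= 25 <= 28, this is the LCA
LCA = 25


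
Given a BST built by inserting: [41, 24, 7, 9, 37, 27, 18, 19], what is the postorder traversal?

Tree insertion order: [41, 24, 7, 9, 37, 27, 18, 19]
Tree (level-order array): [41, 24, None, 7, 37, None, 9, 27, None, None, 18, None, None, None, 19]
Postorder traversal: [19, 18, 9, 7, 27, 37, 24, 41]


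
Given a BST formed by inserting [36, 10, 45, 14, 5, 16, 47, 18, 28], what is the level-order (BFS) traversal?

Tree insertion order: [36, 10, 45, 14, 5, 16, 47, 18, 28]
Tree (level-order array): [36, 10, 45, 5, 14, None, 47, None, None, None, 16, None, None, None, 18, None, 28]
BFS from the root, enqueuing left then right child of each popped node:
  queue [36] -> pop 36, enqueue [10, 45], visited so far: [36]
  queue [10, 45] -> pop 10, enqueue [5, 14], visited so far: [36, 10]
  queue [45, 5, 14] -> pop 45, enqueue [47], visited so far: [36, 10, 45]
  queue [5, 14, 47] -> pop 5, enqueue [none], visited so far: [36, 10, 45, 5]
  queue [14, 47] -> pop 14, enqueue [16], visited so far: [36, 10, 45, 5, 14]
  queue [47, 16] -> pop 47, enqueue [none], visited so far: [36, 10, 45, 5, 14, 47]
  queue [16] -> pop 16, enqueue [18], visited so far: [36, 10, 45, 5, 14, 47, 16]
  queue [18] -> pop 18, enqueue [28], visited so far: [36, 10, 45, 5, 14, 47, 16, 18]
  queue [28] -> pop 28, enqueue [none], visited so far: [36, 10, 45, 5, 14, 47, 16, 18, 28]
Result: [36, 10, 45, 5, 14, 47, 16, 18, 28]
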